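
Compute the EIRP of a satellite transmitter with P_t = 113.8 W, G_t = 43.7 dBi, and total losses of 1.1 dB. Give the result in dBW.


Pt = 113.8 W = 20.5614 dBW
EIRP = Pt_dBW + Gt - losses = 20.5614 + 43.7 - 1.1 = 63.1614 dBW

63.1614 dBW


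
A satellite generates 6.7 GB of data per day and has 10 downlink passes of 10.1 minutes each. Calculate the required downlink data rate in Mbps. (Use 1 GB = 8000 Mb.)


total contact time = 10 * 10.1 * 60 = 6060.0000 s
data = 6.7 GB = 53600.0000 Mb
rate = 53600.0000 / 6060.0000 = 8.8449 Mbps

8.8449 Mbps


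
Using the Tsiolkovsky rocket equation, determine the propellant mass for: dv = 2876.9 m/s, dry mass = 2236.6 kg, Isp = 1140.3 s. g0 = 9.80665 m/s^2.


ve = Isp * g0 = 1140.3 * 9.80665 = 11182.522995 m/s
mass ratio = exp(dv/ve) = exp(2876.9/11182.522995) = 1.29339109
m_prop = m_dry * (mr - 1) = 2236.6 * (1.29339109 - 1)
m_prop = 656.1985 kg

656.1985 kg


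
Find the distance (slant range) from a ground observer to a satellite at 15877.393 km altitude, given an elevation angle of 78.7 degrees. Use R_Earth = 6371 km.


h = 15877.393 km, el = 78.7 deg
d = -R_E*sin(el) + sqrt((R_E*sin(el))^2 + 2*R_E*h + h^2)
d = -6371.0000*sin(1.3736) + sqrt((6371.0000*0.9806147)^2 + 2*6371.0000*15877.393 + 15877.393^2)
d = 15965.8459 km

15965.8459 km


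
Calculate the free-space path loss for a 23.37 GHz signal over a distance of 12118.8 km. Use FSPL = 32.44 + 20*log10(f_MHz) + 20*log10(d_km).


f = 23.37 GHz = 23370.0000 MHz
d = 12118.8 km
FSPL = 32.44 + 20*log10(23370.0000) + 20*log10(12118.8)
FSPL = 32.44 + 87.3732 + 81.6692
FSPL = 201.4824 dB

201.4824 dB


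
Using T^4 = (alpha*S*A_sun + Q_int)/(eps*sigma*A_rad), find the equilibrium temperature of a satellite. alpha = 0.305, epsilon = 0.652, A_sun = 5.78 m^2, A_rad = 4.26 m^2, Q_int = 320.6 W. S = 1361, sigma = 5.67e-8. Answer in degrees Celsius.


Numerator = alpha*S*A_sun + Q_int = 0.305*1361*5.78 + 320.6 = 2719.9069 W
Denominator = eps*sigma*A_rad = 0.652*5.67e-8*4.26 = 1.5748538e-07 W/K^4
T^4 = 1.7270853e+10 K^4
T = 362.5171 K = 89.3671 C

89.3671 degrees Celsius


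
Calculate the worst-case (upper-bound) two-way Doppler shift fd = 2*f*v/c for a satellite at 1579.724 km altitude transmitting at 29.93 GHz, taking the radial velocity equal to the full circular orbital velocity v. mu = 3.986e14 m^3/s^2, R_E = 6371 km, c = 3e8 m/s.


r = 7.950724e+06 m
v = sqrt(mu/r) = 7080.5225 m/s (worst-case radial velocity)
f = 29.93 GHz = 2.993e+10 Hz
fd = 2*f*v/c = 2*2.993e+10*7080.5225/3.0e+08
fd = 1.4128003e+06 Hz

1.4128e+06 Hz


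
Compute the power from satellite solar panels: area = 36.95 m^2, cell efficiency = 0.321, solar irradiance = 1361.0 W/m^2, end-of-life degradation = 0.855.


P = area * eta * S * degradation
P = 36.95 * 0.321 * 1361.0 * 0.855
P = 13802.0538 W

13802.0538 W


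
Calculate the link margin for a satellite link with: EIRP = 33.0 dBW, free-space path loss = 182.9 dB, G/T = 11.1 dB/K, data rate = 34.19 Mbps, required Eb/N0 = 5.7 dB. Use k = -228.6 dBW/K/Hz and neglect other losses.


C/N0 = EIRP - FSPL + G/T - k = 33.0 - 182.9 + 11.1 - (-228.6)
C/N0 = 89.8000 dB-Hz
R_b = 34.19 Mbps = 3.419e+07 bps -> 10*log10(R_b) = 75.3390 dB-Hz
Eb/N0 = C/N0 - 10*log10(R_b) = 89.8000 - 75.3390 = 14.4610 dB
Margin = Eb/N0 - Eb/N0_req = 14.4610 - 5.7 = 8.7610 dB (link closes)

8.7610 dB


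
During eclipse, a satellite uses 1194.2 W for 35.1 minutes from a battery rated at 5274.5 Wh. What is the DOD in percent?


E_used = P * t / 60 = 1194.2 * 35.1 / 60 = 698.6070 Wh
DOD = E_used / E_total * 100 = 698.6070 / 5274.5 * 100
DOD = 13.2450 %

13.2450 %


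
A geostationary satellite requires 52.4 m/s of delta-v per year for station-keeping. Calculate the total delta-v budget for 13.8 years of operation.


dV = rate * years = 52.4 * 13.8
dV = 723.1200 m/s

723.1200 m/s


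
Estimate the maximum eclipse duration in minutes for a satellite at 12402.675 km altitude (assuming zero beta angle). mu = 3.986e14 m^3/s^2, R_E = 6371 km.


r = 18773.6750 km
T = 426.6619 min
Eclipse fraction = arcsin(R_E/r)/pi = arcsin(6371.0000/18773.6750)/pi
= arcsin(0.3393582)/pi = 0.1102099
Eclipse duration = 0.1102099 * 426.6619 = 47.0224 min

47.0224 minutes


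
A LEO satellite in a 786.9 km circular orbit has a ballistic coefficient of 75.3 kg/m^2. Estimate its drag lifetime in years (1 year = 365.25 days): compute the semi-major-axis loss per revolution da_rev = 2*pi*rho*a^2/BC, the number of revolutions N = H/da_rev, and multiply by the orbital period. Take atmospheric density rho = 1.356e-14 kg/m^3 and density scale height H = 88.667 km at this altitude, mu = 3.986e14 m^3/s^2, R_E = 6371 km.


a = R_E + alt = 7157.9000 km = 7.1579e+06 m
da_rev = 2*pi*rho*a^2/BC = 2*pi*1.356e-14*(7.1579e+06)^2/75.3 = 0.0579716732 m per revolution
N = H/da_rev = 88667.0000 m / 0.0579716732 m = 1.5294884e+06 revolutions
P = 2*pi*sqrt(a^3/mu) = 6026.8400 s
lifetime = N*P = 1.5294884e+06 * 6026.8400 = 9.2179817e+09 s = 106689.6028 days
years = 106689.6028 / 365.25 = 292.1002 years

292.1002 years


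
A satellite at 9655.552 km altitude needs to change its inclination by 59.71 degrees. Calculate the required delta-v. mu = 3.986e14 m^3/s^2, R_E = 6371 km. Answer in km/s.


r = 16026.5520 km = 1.6026552e+07 m
V = sqrt(mu/r) = 4987.1060 m/s
di = 59.71 deg = 1.0421 rad
dV = 2*V*sin(di/2) = 2*4987.1060*sin(0.521068)
dV = 4965.2298 m/s = 4.9652 km/s

4.9652 km/s


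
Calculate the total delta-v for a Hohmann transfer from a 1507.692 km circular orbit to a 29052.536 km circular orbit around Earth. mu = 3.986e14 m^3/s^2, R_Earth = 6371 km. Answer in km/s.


r1 = 7878.6920 km = 7.878692e+06 m
r2 = 35423.5360 km = 3.5423536e+07 m
dv1 = sqrt(mu/r1)*(sqrt(2*r2/(r1+r2)) - 1) = 1985.2149 m/s
dv2 = sqrt(mu/r2)*(1 - sqrt(2*r1/(r1+r2))) = 1330.9307 m/s
total dv = |dv1| + |dv2| = 1985.2149 + 1330.9307 = 3316.1456 m/s = 3.3161 km/s

3.3161 km/s


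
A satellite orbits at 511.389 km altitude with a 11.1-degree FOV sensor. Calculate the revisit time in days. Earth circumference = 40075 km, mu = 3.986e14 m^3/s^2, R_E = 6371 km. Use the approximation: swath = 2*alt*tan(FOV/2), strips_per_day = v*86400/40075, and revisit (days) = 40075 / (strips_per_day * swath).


swath = 2*511.389*tan(0.09686577) = 99.3832 km
v = sqrt(mu/r) = 7610.2520 m/s = 7.6103 km/s
strips/day = v*86400/40075 = 7.6103*86400/40075 = 16.4074
coverage/day = strips * swath = 16.4074 * 99.3832 = 1630.6182 km
revisit = 40075 / 1630.6182 = 24.5766 days

24.5766 days


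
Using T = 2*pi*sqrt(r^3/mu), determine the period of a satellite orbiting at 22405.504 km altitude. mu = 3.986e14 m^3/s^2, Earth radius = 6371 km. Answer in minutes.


r = 28776.5040 km = 2.8776504e+07 m
T = 2*pi*sqrt(r^3/mu) = 2*pi*sqrt(2.3829454e+22 / 3.986e14)
T = 48581.2034 s = 809.6867 min

809.6867 minutes


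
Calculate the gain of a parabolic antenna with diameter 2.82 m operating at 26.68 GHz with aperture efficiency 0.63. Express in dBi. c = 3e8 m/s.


lambda = c/f = 3e8 / 2.668e+10 = 0.01124438 m
G = eta*(pi*D/lambda)^2 = 0.63*(pi*2.82/0.01124438)^2
G = 391081.8424 (linear)
G = 10*log10(391081.8424) = 55.9227 dBi

55.9227 dBi


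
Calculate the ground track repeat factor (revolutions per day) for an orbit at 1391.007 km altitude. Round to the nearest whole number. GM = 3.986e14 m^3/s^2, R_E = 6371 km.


r = 7.762007e+06 m
T = 2*pi*sqrt(r^3/mu) = 6805.6916 s = 113.4282 min
revs/day = 1440 / 113.4282 = 12.6953
Rounded: 13 revolutions per day

13 revolutions per day


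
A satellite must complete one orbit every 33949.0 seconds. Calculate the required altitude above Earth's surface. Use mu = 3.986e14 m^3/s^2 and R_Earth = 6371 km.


T = 33949.0 s
r = (mu*T^2/(4*pi^2))^(1/3) = (3.986e14 * 33949.0^2 / (4*pi^2))^(1/3)
r = 2.2660901e+07 m = 22660.9012 km
alt = r - R_E = 22660.9012 - 6371 = 16289.9012 km

16289.9012 km


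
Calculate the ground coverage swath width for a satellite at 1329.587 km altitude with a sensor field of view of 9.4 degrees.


FOV = 9.4 deg = 0.1640609 rad
swath = 2 * alt * tan(FOV/2) = 2 * 1329.587 * tan(0.08203047)
swath = 2 * 1329.587 * 0.08221497
swath = 218.6239 km

218.6239 km


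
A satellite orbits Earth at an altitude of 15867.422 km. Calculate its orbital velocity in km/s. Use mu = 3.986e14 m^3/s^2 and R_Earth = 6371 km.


r = R_E + alt = 6371.0 + 15867.422 = 22238.4220 km = 2.2238422e+07 m
v = sqrt(mu/r) = sqrt(3.986e14 / 2.2238422e+07) = 4233.6667 m/s = 4.2337 km/s

4.2337 km/s


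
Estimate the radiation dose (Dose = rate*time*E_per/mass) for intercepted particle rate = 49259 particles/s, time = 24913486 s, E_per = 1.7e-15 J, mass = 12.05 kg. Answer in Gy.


Total energy deposited = rate * time * E_per
  = 49259 * 24913486 * 1.7e-15 = 0.002086263 J
Dose = E_total / mass = 0.002086263 / 12.05
Dose = 1.7313384e-04 Gy

1.7313e-04 Gy


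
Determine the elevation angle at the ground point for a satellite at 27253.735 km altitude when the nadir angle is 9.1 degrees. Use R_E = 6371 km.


r = R_E + alt = 33624.7350 km
Law of sines in the satellite / Earth-center / ground-point triangle:
  sin(nadir)/R_E = sin(90 + el)/r  =>  cos(el) = (r/R_E)*sin(nadir)
cos(el) = (33624.7350 / 6371.0000) * sin(9.1 deg) = 0.8347234
el = arccos(0.8347234) = 33.4129 deg
(Earth-central angle = 90 - nadir - el = 47.4871 deg)

33.4129 degrees


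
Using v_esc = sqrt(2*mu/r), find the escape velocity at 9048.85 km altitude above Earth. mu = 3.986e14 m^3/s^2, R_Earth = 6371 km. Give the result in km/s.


r = 6371.0 + 9048.85 = 15419.8500 km = 1.541985e+07 m
v_esc = sqrt(2*mu/r) = sqrt(2*3.986e14 / 1.541985e+07)
v_esc = 7190.2430 m/s = 7.1902 km/s

7.1902 km/s


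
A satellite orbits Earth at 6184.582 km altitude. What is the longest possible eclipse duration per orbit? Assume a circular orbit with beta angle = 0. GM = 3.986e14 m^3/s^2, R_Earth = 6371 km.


r = 12555.5820 km
T = 233.3540 min
Eclipse fraction = arcsin(R_E/r)/pi = arcsin(6371.0000/12555.5820)/pi
= arcsin(0.5074237)/pi = 0.1694021
Eclipse duration = 0.1694021 * 233.3540 = 39.5307 min

39.5307 minutes


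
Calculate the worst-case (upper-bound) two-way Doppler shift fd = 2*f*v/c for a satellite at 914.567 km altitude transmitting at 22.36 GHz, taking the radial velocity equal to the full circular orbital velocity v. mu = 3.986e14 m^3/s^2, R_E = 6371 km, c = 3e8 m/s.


r = 7.285567e+06 m
v = sqrt(mu/r) = 7396.6824 m/s (worst-case radial velocity)
f = 22.36 GHz = 2.236e+10 Hz
fd = 2*f*v/c = 2*2.236e+10*7396.6824/3.0e+08
fd = 1.1025988e+06 Hz

1.1026e+06 Hz


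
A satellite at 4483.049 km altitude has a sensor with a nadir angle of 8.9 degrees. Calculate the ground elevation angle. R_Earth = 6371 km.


r = R_E + alt = 10854.0490 km
Law of sines in the satellite / Earth-center / ground-point triangle:
  sin(nadir)/R_E = sin(90 + el)/r  =>  cos(el) = (r/R_E)*sin(nadir)
cos(el) = (10854.0490 / 6371.0000) * sin(8.9 deg) = 0.2635747
el = arccos(0.2635747) = 74.7177 deg
(Earth-central angle = 90 - nadir - el = 6.3823 deg)

74.7177 degrees


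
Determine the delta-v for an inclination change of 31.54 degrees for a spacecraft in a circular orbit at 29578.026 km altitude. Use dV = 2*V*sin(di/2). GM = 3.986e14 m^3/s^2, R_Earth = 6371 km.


r = 35949.0260 km = 3.5949026e+07 m
V = sqrt(mu/r) = 3329.8532 m/s
di = 31.54 deg = 0.5504768 rad
dV = 2*V*sin(di/2) = 2*3329.8532*sin(0.2752384)
dV = 1809.9510 m/s = 1.8100 km/s

1.8100 km/s


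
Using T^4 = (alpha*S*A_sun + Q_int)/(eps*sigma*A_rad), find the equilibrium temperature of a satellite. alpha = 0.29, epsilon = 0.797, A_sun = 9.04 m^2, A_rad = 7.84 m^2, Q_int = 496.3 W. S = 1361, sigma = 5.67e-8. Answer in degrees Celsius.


Numerator = alpha*S*A_sun + Q_int = 0.29*1361*9.04 + 496.3 = 4064.2976 W
Denominator = eps*sigma*A_rad = 0.797*5.67e-8*7.84 = 3.5428882e-07 W/K^4
T^4 = 1.1471707e+10 K^4
T = 327.2706 K = 54.1206 C

54.1206 degrees Celsius


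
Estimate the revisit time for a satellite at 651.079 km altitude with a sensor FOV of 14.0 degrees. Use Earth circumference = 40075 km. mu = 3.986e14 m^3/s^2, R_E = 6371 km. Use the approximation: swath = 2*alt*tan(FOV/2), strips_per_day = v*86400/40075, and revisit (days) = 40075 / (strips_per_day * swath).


swath = 2*651.079*tan(0.122173) = 159.8849 km
v = sqrt(mu/r) = 7534.1765 m/s = 7.5342 km/s
strips/day = v*86400/40075 = 7.5342*86400/40075 = 16.2434
coverage/day = strips * swath = 16.2434 * 159.8849 = 2597.0688 km
revisit = 40075 / 2597.0688 = 15.4309 days

15.4309 days


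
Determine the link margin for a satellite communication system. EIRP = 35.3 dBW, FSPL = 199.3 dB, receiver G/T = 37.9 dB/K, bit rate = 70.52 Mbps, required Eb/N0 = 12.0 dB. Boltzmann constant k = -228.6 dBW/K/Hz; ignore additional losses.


C/N0 = EIRP - FSPL + G/T - k = 35.3 - 199.3 + 37.9 - (-228.6)
C/N0 = 102.5000 dB-Hz
R_b = 70.52 Mbps = 7.052e+07 bps -> 10*log10(R_b) = 78.4831 dB-Hz
Eb/N0 = C/N0 - 10*log10(R_b) = 102.5000 - 78.4831 = 24.0169 dB
Margin = Eb/N0 - Eb/N0_req = 24.0169 - 12.0 = 12.0169 dB (link closes)

12.0169 dB


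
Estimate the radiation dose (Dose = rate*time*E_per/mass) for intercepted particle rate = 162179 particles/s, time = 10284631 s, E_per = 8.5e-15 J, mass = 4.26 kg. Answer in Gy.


Total energy deposited = rate * time * E_per
  = 162179 * 10284631 * 8.5e-15 = 0.01417758 J
Dose = E_total / mass = 0.01417758 / 4.26
Dose = 0.003328072 Gy

0.0033 Gy


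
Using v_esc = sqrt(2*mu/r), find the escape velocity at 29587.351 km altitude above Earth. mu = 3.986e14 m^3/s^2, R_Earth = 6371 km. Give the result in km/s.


r = 6371.0 + 29587.351 = 35958.3510 km = 3.5958351e+07 m
v_esc = sqrt(2*mu/r) = sqrt(2*3.986e14 / 3.5958351e+07)
v_esc = 4708.5129 m/s = 4.7085 km/s

4.7085 km/s


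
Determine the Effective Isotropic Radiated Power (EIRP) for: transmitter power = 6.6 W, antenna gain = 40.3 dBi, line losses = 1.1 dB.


Pt = 6.6 W = 8.1954 dBW
EIRP = Pt_dBW + Gt - losses = 8.1954 + 40.3 - 1.1 = 47.3954 dBW

47.3954 dBW


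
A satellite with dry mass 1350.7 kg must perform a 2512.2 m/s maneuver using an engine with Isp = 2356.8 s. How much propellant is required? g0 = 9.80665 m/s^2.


ve = Isp * g0 = 2356.8 * 9.80665 = 23112.312720 m/s
mass ratio = exp(dv/ve) = exp(2512.2/23112.312720) = 1.11482262
m_prop = m_dry * (mr - 1) = 1350.7 * (1.11482262 - 1)
m_prop = 155.0909 kg

155.0909 kg


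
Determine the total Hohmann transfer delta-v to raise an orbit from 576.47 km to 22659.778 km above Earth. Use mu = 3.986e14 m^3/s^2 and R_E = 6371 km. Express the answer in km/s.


r1 = 6947.4700 km = 6.94747e+06 m
r2 = 29030.7780 km = 2.9030778e+07 m
dv1 = sqrt(mu/r1)*(sqrt(2*r2/(r1+r2)) - 1) = 2047.7932 m/s
dv2 = sqrt(mu/r2)*(1 - sqrt(2*r1/(r1+r2))) = 1402.6814 m/s
total dv = |dv1| + |dv2| = 2047.7932 + 1402.6814 = 3450.4746 m/s = 3.4505 km/s

3.4505 km/s


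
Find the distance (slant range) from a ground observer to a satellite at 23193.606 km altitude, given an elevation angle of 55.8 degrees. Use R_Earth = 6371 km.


h = 23193.606 km, el = 55.8 deg
d = -R_E*sin(el) + sqrt((R_E*sin(el))^2 + 2*R_E*h + h^2)
d = -6371.0000*sin(0.9738937) + sqrt((6371.0000*0.8270806)^2 + 2*6371.0000*23193.606 + 23193.606^2)
d = 24077.5967 km

24077.5967 km


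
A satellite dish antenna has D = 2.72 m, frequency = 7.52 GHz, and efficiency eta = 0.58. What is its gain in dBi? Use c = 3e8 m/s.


lambda = c/f = 3e8 / 7.52e+09 = 0.03989362 m
G = eta*(pi*D/lambda)^2 = 0.58*(pi*2.72/0.03989362)^2
G = 26610.8483 (linear)
G = 10*log10(26610.8483) = 44.2506 dBi

44.2506 dBi


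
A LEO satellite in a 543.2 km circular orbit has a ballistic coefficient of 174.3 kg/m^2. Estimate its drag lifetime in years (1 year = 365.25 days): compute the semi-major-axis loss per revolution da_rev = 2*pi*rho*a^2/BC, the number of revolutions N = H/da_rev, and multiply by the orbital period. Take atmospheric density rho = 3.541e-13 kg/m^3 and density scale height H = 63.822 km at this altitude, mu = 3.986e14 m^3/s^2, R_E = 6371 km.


a = R_E + alt = 6914.2000 km = 6.9142e+06 m
da_rev = 2*pi*rho*a^2/BC = 2*pi*3.541e-13*(6.9142e+06)^2/174.3 = 0.610228214 m per revolution
N = H/da_rev = 63822.0000 m / 0.610228214 m = 104587.1012 revolutions
P = 2*pi*sqrt(a^3/mu) = 5721.6874 s
lifetime = N*P = 104587.1012 * 5721.6874 = 5.984147e+08 s = 6926.0961 days
years = 6926.0961 / 365.25 = 18.9626 years

18.9626 years


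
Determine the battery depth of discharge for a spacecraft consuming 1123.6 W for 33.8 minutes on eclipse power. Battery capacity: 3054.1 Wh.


E_used = P * t / 60 = 1123.6 * 33.8 / 60 = 632.9613 Wh
DOD = E_used / E_total * 100 = 632.9613 / 3054.1 * 100
DOD = 20.7250 %

20.7250 %


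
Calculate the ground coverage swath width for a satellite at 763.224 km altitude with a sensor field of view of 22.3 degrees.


FOV = 22.3 deg = 0.3892084 rad
swath = 2 * alt * tan(FOV/2) = 2 * 763.224 * tan(0.1946042)
swath = 2 * 763.224 * 0.1970986
swath = 300.8608 km

300.8608 km


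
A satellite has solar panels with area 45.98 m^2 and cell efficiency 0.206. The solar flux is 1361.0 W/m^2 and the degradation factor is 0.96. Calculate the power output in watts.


P = area * eta * S * degradation
P = 45.98 * 0.206 * 1361.0 * 0.96
P = 12375.5795 W

12375.5795 W


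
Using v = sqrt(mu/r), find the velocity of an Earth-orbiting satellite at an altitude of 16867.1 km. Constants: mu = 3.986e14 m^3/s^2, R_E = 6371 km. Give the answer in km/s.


r = R_E + alt = 6371.0 + 16867.1 = 23238.1000 km = 2.32381e+07 m
v = sqrt(mu/r) = sqrt(3.986e14 / 2.32381e+07) = 4141.6018 m/s = 4.1416 km/s

4.1416 km/s


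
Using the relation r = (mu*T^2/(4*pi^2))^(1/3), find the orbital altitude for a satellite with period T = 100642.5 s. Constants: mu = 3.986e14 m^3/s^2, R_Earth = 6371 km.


T = 100642.5 s
r = (mu*T^2/(4*pi^2))^(1/3) = (3.986e14 * 100642.5^2 / (4*pi^2))^(1/3)
r = 4.6764195e+07 m = 46764.1951 km
alt = r - R_E = 46764.1951 - 6371 = 40393.1951 km

40393.1951 km


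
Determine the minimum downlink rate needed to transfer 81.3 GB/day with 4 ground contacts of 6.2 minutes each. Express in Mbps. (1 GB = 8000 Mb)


total contact time = 4 * 6.2 * 60 = 1488.0000 s
data = 81.3 GB = 650400.0000 Mb
rate = 650400.0000 / 1488.0000 = 437.0968 Mbps

437.0968 Mbps


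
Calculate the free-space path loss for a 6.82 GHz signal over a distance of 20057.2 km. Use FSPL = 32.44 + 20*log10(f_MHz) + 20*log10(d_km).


f = 6.82 GHz = 6820.0000 MHz
d = 20057.2 km
FSPL = 32.44 + 20*log10(6820.0000) + 20*log10(20057.2)
FSPL = 32.44 + 76.6757 + 86.0454
FSPL = 195.1611 dB

195.1611 dB


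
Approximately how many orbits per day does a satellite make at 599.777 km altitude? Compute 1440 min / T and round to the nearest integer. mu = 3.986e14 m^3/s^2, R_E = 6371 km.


r = 6.970777e+06 m
T = 2*pi*sqrt(r^3/mu) = 5792.0594 s = 96.5343 min
revs/day = 1440 / 96.5343 = 14.9170
Rounded: 15 revolutions per day

15 revolutions per day


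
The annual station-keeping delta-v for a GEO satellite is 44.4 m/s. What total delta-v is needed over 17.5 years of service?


dV = rate * years = 44.4 * 17.5
dV = 777.0000 m/s

777.0000 m/s


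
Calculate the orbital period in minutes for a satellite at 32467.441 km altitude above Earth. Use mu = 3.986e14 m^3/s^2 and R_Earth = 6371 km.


r = 38838.4410 km = 3.8838441e+07 m
T = 2*pi*sqrt(r^3/mu) = 2*pi*sqrt(5.8584856e+22 / 3.986e14)
T = 76173.4988 s = 1269.5583 min

1269.5583 minutes


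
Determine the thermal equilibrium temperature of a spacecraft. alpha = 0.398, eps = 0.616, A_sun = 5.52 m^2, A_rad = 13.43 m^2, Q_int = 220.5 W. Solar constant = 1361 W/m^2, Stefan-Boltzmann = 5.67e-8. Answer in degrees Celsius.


Numerator = alpha*S*A_sun + Q_int = 0.398*1361*5.52 + 220.5 = 3210.5626 W
Denominator = eps*sigma*A_rad = 0.616*5.67e-8*13.43 = 4.690723e-07 W/K^4
T^4 = 6.8444941e+09 K^4
T = 287.6308 K = 14.4808 C

14.4808 degrees Celsius


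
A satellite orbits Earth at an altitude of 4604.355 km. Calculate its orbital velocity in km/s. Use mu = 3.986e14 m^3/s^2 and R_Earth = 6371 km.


r = R_E + alt = 6371.0 + 4604.355 = 10975.3550 km = 1.0975355e+07 m
v = sqrt(mu/r) = sqrt(3.986e14 / 1.0975355e+07) = 6026.4195 m/s = 6.0264 km/s

6.0264 km/s


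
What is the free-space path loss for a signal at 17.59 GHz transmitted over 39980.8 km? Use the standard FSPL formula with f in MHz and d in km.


f = 17.59 GHz = 17590.0000 MHz
d = 39980.8 km
FSPL = 32.44 + 20*log10(17590.0000) + 20*log10(39980.8)
FSPL = 32.44 + 84.9053 + 92.0370
FSPL = 209.3823 dB

209.3823 dB


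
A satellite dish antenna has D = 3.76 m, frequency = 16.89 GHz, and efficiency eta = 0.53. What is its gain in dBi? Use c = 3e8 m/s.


lambda = c/f = 3e8 / 1.689e+10 = 0.01776199 m
G = eta*(pi*D/lambda)^2 = 0.53*(pi*3.76/0.01776199)^2
G = 234405.6603 (linear)
G = 10*log10(234405.6603) = 53.6997 dBi

53.6997 dBi


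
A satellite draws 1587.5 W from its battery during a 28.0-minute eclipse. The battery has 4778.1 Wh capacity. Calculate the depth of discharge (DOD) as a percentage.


E_used = P * t / 60 = 1587.5 * 28.0 / 60 = 740.8333 Wh
DOD = E_used / E_total * 100 = 740.8333 / 4778.1 * 100
DOD = 15.5048 %

15.5048 %


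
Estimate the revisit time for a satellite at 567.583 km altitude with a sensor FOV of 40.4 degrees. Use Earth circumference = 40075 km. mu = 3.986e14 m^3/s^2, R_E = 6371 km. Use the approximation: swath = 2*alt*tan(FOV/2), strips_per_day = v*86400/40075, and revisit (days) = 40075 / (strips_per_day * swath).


swath = 2*567.583*tan(0.3525565) = 417.6598 km
v = sqrt(mu/r) = 7579.3725 m/s = 7.5794 km/s
strips/day = v*86400/40075 = 7.5794*86400/40075 = 16.3408
coverage/day = strips * swath = 16.3408 * 417.6598 = 6824.8970 km
revisit = 40075 / 6824.8970 = 5.8719 days

5.8719 days


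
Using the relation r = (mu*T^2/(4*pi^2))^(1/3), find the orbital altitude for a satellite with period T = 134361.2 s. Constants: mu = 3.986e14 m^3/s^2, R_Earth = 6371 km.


T = 134361.2 s
r = (mu*T^2/(4*pi^2))^(1/3) = (3.986e14 * 134361.2^2 / (4*pi^2))^(1/3)
r = 5.6698961e+07 m = 56698.9612 km
alt = r - R_E = 56698.9612 - 6371 = 50327.9612 km

50327.9612 km


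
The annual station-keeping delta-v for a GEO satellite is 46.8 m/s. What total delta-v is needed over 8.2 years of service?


dV = rate * years = 46.8 * 8.2
dV = 383.7600 m/s

383.7600 m/s


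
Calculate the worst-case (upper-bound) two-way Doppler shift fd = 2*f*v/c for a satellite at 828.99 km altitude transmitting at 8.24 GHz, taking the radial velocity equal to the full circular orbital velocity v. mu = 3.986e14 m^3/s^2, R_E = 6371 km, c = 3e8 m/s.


r = 7.19999e+06 m
v = sqrt(mu/r) = 7440.5099 m/s (worst-case radial velocity)
f = 8.24 GHz = 8.24e+09 Hz
fd = 2*f*v/c = 2*8.24e+09*7440.5099/3.0e+08
fd = 408732.0121 Hz

408732.0121 Hz


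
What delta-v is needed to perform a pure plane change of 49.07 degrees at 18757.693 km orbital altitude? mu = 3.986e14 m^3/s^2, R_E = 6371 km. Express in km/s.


r = 25128.6930 km = 2.5128693e+07 m
V = sqrt(mu/r) = 3982.7560 m/s
di = 49.07 deg = 0.8564331 rad
dV = 2*V*sin(di/2) = 2*3982.7560*sin(0.4282165)
dV = 3307.6711 m/s = 3.3077 km/s

3.3077 km/s


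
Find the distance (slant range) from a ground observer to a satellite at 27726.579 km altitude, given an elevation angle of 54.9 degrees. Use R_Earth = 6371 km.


h = 27726.579 km, el = 54.9 deg
d = -R_E*sin(el) + sqrt((R_E*sin(el))^2 + 2*R_E*h + h^2)
d = -6371.0000*sin(0.9581858) + sqrt((6371.0000*0.8181497)^2 + 2*6371.0000*27726.579 + 27726.579^2)
d = 28687.7849 km

28687.7849 km


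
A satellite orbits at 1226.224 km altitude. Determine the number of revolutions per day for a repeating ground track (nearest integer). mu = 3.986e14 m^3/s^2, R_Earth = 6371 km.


r = 7.597224e+06 m
T = 2*pi*sqrt(r^3/mu) = 6590.1245 s = 109.8354 min
revs/day = 1440 / 109.8354 = 13.1105
Rounded: 13 revolutions per day

13 revolutions per day


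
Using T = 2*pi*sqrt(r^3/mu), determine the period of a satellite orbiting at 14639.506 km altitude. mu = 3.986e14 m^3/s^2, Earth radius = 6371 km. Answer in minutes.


r = 21010.5060 km = 2.1010506e+07 m
T = 2*pi*sqrt(r^3/mu) = 2*pi*sqrt(9.2749064e+21 / 3.986e14)
T = 30308.6079 s = 505.1435 min

505.1435 minutes


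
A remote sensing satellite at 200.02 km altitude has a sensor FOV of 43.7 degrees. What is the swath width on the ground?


FOV = 43.7 deg = 0.7627089 rad
swath = 2 * alt * tan(FOV/2) = 2 * 200.02 * tan(0.3813544)
swath = 2 * 200.02 * 0.4009841
swath = 160.4097 km

160.4097 km


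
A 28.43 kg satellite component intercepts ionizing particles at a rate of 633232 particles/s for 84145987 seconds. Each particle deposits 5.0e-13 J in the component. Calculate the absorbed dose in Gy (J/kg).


Total energy deposited = rate * time * E_per
  = 633232 * 84145987 * 5.0e-13 = 26.6420 J
Dose = E_total / mass = 26.6420 / 28.43
Dose = 0.9371075 Gy

0.9371 Gy


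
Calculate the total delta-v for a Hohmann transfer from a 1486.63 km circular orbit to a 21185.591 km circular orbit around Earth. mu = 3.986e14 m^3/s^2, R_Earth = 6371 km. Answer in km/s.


r1 = 7857.6300 km = 7.85763e+06 m
r2 = 27556.5910 km = 2.7556591e+07 m
dv1 = sqrt(mu/r1)*(sqrt(2*r2/(r1+r2)) - 1) = 1762.7459 m/s
dv2 = sqrt(mu/r2)*(1 - sqrt(2*r1/(r1+r2))) = 1269.7186 m/s
total dv = |dv1| + |dv2| = 1762.7459 + 1269.7186 = 3032.4644 m/s = 3.0325 km/s

3.0325 km/s


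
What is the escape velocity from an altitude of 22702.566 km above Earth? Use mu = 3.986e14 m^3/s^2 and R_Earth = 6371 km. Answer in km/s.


r = 6371.0 + 22702.566 = 29073.5660 km = 2.9073566e+07 m
v_esc = sqrt(2*mu/r) = sqrt(2*3.986e14 / 2.9073566e+07)
v_esc = 5236.4202 m/s = 5.2364 km/s

5.2364 km/s


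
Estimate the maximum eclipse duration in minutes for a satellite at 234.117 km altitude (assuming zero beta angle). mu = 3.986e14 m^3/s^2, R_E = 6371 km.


r = 6605.1170 km
T = 89.0391 min
Eclipse fraction = arcsin(R_E/r)/pi = arcsin(6371.0000/6605.1170)/pi
= arcsin(0.9645552)/pi = 0.4149973
Eclipse duration = 0.4149973 * 89.0391 = 36.9510 min

36.9510 minutes


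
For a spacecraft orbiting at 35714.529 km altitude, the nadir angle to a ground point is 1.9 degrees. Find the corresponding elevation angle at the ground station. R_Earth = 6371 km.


r = R_E + alt = 42085.5290 km
Law of sines in the satellite / Earth-center / ground-point triangle:
  sin(nadir)/R_E = sin(90 + el)/r  =>  cos(el) = (r/R_E)*sin(nadir)
cos(el) = (42085.5290 / 6371.0000) * sin(1.9 deg) = 0.2190164
el = arccos(0.2190164) = 77.3487 deg
(Earth-central angle = 90 - nadir - el = 10.7513 deg)

77.3487 degrees


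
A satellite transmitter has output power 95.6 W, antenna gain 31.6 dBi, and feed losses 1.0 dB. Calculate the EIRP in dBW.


Pt = 95.6 W = 19.8046 dBW
EIRP = Pt_dBW + Gt - losses = 19.8046 + 31.6 - 1.0 = 50.4046 dBW

50.4046 dBW


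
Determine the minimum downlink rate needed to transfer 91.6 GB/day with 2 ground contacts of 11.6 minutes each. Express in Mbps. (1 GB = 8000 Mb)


total contact time = 2 * 11.6 * 60 = 1392.0000 s
data = 91.6 GB = 732800.0000 Mb
rate = 732800.0000 / 1392.0000 = 526.4368 Mbps

526.4368 Mbps


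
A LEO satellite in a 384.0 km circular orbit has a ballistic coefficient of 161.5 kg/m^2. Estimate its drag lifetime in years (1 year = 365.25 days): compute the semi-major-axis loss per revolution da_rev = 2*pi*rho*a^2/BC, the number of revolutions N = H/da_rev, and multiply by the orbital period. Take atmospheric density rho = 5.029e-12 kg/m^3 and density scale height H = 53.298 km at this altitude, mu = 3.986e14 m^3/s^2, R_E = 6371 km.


a = R_E + alt = 6755.0000 km = 6.755e+06 m
da_rev = 2*pi*rho*a^2/BC = 2*pi*5.029e-12*(6.755e+06)^2/161.5 = 8.927702 m per revolution
N = H/da_rev = 53298.0000 m / 8.927702 m = 5969.9573 revolutions
P = 2*pi*sqrt(a^3/mu) = 5525.2159 s
lifetime = N*P = 5969.9573 * 5525.2159 = 3.2985303e+07 s = 381.7743 days
years = 381.7743 / 365.25 = 1.0452 years

1.0452 years


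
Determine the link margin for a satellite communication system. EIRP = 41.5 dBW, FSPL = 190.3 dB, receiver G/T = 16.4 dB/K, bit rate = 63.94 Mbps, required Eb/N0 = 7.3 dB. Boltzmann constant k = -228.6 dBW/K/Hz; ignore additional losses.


C/N0 = EIRP - FSPL + G/T - k = 41.5 - 190.3 + 16.4 - (-228.6)
C/N0 = 96.2000 dB-Hz
R_b = 63.94 Mbps = 6.394e+07 bps -> 10*log10(R_b) = 78.0577 dB-Hz
Eb/N0 = C/N0 - 10*log10(R_b) = 96.2000 - 78.0577 = 18.1423 dB
Margin = Eb/N0 - Eb/N0_req = 18.1423 - 7.3 = 10.8423 dB (link closes)

10.8423 dB


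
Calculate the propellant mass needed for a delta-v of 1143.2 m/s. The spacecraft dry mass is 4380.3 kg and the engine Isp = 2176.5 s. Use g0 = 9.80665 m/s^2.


ve = Isp * g0 = 2176.5 * 9.80665 = 21344.173725 m/s
mass ratio = exp(dv/ve) = exp(1143.2/21344.173725) = 1.05502059
m_prop = m_dry * (mr - 1) = 4380.3 * (1.05502059 - 1)
m_prop = 241.0067 kg

241.0067 kg


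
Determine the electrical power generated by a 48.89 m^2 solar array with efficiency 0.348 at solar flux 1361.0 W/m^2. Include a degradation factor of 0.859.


P = area * eta * S * degradation
P = 48.89 * 0.348 * 1361.0 * 0.859
P = 19890.7230 W

19890.7230 W


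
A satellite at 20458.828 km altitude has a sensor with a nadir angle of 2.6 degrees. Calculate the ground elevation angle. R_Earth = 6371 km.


r = R_E + alt = 26829.8280 km
Law of sines in the satellite / Earth-center / ground-point triangle:
  sin(nadir)/R_E = sin(90 + el)/r  =>  cos(el) = (r/R_E)*sin(nadir)
cos(el) = (26829.8280 / 6371.0000) * sin(2.6 deg) = 0.1910346
el = arccos(0.1910346) = 78.9868 deg
(Earth-central angle = 90 - nadir - el = 8.4132 deg)

78.9868 degrees


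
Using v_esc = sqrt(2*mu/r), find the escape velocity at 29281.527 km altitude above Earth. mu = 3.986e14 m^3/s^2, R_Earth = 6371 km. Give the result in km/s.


r = 6371.0 + 29281.527 = 35652.5270 km = 3.5652527e+07 m
v_esc = sqrt(2*mu/r) = sqrt(2*3.986e14 / 3.5652527e+07)
v_esc = 4728.6643 m/s = 4.7287 km/s

4.7287 km/s


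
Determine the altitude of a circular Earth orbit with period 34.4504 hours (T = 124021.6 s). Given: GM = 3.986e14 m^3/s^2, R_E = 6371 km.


T = 124021.6 s
r = (mu*T^2/(4*pi^2))^(1/3) = (3.986e14 * 124021.6^2 / (4*pi^2))^(1/3)
r = 5.3751519e+07 m = 53751.5187 km
alt = r - R_E = 53751.5187 - 6371 = 47380.5187 km

47380.5187 km


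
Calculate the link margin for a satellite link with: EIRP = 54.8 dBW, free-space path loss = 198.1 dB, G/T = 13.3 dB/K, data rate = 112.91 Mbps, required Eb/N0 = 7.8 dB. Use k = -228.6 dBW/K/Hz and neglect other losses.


C/N0 = EIRP - FSPL + G/T - k = 54.8 - 198.1 + 13.3 - (-228.6)
C/N0 = 98.6000 dB-Hz
R_b = 112.91 Mbps = 1.1291e+08 bps -> 10*log10(R_b) = 80.5273 dB-Hz
Eb/N0 = C/N0 - 10*log10(R_b) = 98.6000 - 80.5273 = 18.0727 dB
Margin = Eb/N0 - Eb/N0_req = 18.0727 - 7.8 = 10.2727 dB (link closes)

10.2727 dB


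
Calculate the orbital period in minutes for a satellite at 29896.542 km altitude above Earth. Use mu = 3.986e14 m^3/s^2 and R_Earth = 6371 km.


r = 36267.5420 km = 3.6267542e+07 m
T = 2*pi*sqrt(r^3/mu) = 2*pi*sqrt(4.7703953e+22 / 3.986e14)
T = 68736.6568 s = 1145.6109 min

1145.6109 minutes


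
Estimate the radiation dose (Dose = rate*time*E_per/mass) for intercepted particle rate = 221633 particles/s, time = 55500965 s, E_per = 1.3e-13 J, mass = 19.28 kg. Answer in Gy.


Total energy deposited = rate * time * E_per
  = 221633 * 55500965 * 1.3e-13 = 1.5991 J
Dose = E_total / mass = 1.5991 / 19.28
Dose = 0.08294138 Gy

0.0829 Gy


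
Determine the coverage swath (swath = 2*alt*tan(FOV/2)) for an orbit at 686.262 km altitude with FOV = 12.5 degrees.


FOV = 12.5 deg = 0.2181662 rad
swath = 2 * alt * tan(FOV/2) = 2 * 686.262 * tan(0.1090831)
swath = 2 * 686.262 * 0.1095178
swath = 150.3158 km

150.3158 km


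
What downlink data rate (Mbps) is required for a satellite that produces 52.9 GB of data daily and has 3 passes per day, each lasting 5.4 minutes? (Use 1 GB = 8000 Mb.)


total contact time = 3 * 5.4 * 60 = 972.0000 s
data = 52.9 GB = 423200.0000 Mb
rate = 423200.0000 / 972.0000 = 435.3909 Mbps

435.3909 Mbps


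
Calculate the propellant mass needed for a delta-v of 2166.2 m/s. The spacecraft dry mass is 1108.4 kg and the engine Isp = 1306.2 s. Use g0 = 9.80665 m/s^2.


ve = Isp * g0 = 1306.2 * 9.80665 = 12809.446230 m/s
mass ratio = exp(dv/ve) = exp(2166.2/12809.446230) = 1.18424990
m_prop = m_dry * (mr - 1) = 1108.4 * (1.18424990 - 1)
m_prop = 204.2226 kg

204.2226 kg


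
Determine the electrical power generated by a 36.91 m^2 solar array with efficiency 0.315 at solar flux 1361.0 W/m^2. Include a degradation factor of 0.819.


P = area * eta * S * degradation
P = 36.91 * 0.315 * 1361.0 * 0.819
P = 12959.7501 W

12959.7501 W


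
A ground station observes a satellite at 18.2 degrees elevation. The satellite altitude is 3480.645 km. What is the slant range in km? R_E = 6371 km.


h = 3480.645 km, el = 18.2 deg
d = -R_E*sin(el) + sqrt((R_E*sin(el))^2 + 2*R_E*h + h^2)
d = -6371.0000*sin(0.3176499) + sqrt((6371.0000*0.3123349)^2 + 2*6371.0000*3480.645 + 3480.645^2)
d = 5783.4606 km

5783.4606 km


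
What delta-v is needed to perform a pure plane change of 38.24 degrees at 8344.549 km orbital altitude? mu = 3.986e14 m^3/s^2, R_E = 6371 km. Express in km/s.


r = 14715.5490 km = 1.4715549e+07 m
V = sqrt(mu/r) = 5204.5168 m/s
di = 38.24 deg = 0.6674139 rad
dV = 2*V*sin(di/2) = 2*5204.5168*sin(0.333707)
dV = 3409.4553 m/s = 3.4095 km/s

3.4095 km/s


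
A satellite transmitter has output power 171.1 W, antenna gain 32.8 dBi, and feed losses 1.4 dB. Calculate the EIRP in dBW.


Pt = 171.1 W = 22.3325 dBW
EIRP = Pt_dBW + Gt - losses = 22.3325 + 32.8 - 1.4 = 53.7325 dBW

53.7325 dBW


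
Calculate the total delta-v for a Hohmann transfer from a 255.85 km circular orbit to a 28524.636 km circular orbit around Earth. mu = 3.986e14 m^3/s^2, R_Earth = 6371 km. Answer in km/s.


r1 = 6626.8500 km = 6.62685e+06 m
r2 = 34895.6360 km = 3.4895636e+07 m
dv1 = sqrt(mu/r1)*(sqrt(2*r2/(r1+r2)) - 1) = 2299.2179 m/s
dv2 = sqrt(mu/r2)*(1 - sqrt(2*r1/(r1+r2))) = 1470.2810 m/s
total dv = |dv1| + |dv2| = 2299.2179 + 1470.2810 = 3769.4989 m/s = 3.7695 km/s

3.7695 km/s


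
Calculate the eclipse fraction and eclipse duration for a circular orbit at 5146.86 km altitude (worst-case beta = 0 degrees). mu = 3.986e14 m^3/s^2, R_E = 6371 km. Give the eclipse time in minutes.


r = 11517.8600 km
T = 205.0301 min
Eclipse fraction = arcsin(R_E/r)/pi = arcsin(6371.0000/11517.8600)/pi
= arcsin(0.5531409)/pi = 0.1865709
Eclipse duration = 0.1865709 * 205.0301 = 38.2527 min

38.2527 minutes


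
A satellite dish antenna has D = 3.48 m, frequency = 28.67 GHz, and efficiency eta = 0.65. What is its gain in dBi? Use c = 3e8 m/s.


lambda = c/f = 3e8 / 2.867e+10 = 0.0104639 m
G = eta*(pi*D/lambda)^2 = 0.65*(pi*3.48/0.0104639)^2
G = 709552.3886 (linear)
G = 10*log10(709552.3886) = 58.5098 dBi

58.5098 dBi


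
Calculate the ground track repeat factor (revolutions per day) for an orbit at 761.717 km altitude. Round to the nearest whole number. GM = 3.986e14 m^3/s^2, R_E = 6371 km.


r = 7.132717e+06 m
T = 2*pi*sqrt(r^3/mu) = 5995.0624 s = 99.9177 min
revs/day = 1440 / 99.9177 = 14.4119
Rounded: 14 revolutions per day

14 revolutions per day


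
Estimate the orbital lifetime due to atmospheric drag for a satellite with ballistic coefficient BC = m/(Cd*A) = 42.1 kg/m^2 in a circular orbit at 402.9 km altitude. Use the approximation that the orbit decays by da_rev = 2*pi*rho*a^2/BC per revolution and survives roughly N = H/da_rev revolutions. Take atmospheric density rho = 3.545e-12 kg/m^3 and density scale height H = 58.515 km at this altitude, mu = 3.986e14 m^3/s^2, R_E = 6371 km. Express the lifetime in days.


a = R_E + alt = 6773.9000 km = 6.7739e+06 m
da_rev = 2*pi*rho*a^2/BC = 2*pi*3.545e-12*(6.7739e+06)^2/42.1 = 24.276807 m per revolution
N = H/da_rev = 58515.0000 m / 24.276807 m = 2410.3252 revolutions
P = 2*pi*sqrt(a^3/mu) = 5548.4208 s
lifetime = N*P = 2410.3252 * 5548.4208 = 1.3373498e+07 s = 154.7859 days

154.7859 days


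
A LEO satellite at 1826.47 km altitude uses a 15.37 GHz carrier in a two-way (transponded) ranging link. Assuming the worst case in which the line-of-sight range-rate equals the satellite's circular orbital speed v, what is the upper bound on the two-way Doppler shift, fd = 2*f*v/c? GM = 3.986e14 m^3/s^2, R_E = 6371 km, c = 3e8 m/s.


r = 8.19747e+06 m
v = sqrt(mu/r) = 6973.1455 m/s (worst-case radial velocity)
f = 15.37 GHz = 1.537e+10 Hz
fd = 2*f*v/c = 2*1.537e+10*6973.1455/3.0e+08
fd = 714514.9789 Hz

714514.9789 Hz


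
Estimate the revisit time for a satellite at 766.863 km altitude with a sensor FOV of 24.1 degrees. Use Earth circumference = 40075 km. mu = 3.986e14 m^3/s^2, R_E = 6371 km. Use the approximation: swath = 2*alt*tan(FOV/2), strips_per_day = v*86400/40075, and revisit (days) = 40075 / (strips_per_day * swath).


swath = 2*766.863*tan(0.2103122) = 327.4027 km
v = sqrt(mu/r) = 7472.8204 m/s = 7.4728 km/s
strips/day = v*86400/40075 = 7.4728*86400/40075 = 16.1111
coverage/day = strips * swath = 16.1111 * 327.4027 = 5274.8121 km
revisit = 40075 / 5274.8121 = 7.5974 days

7.5974 days


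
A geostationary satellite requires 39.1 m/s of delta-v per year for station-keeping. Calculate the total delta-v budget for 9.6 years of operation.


dV = rate * years = 39.1 * 9.6
dV = 375.3600 m/s

375.3600 m/s


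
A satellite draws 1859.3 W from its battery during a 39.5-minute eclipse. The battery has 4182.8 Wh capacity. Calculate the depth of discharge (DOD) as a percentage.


E_used = P * t / 60 = 1859.3 * 39.5 / 60 = 1224.0392 Wh
DOD = E_used / E_total * 100 = 1224.0392 / 4182.8 * 100
DOD = 29.2636 %

29.2636 %


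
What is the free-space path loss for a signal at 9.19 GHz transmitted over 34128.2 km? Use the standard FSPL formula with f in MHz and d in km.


f = 9.19 GHz = 9190.0000 MHz
d = 34128.2 km
FSPL = 32.44 + 20*log10(9190.0000) + 20*log10(34128.2)
FSPL = 32.44 + 79.2663 + 90.6623
FSPL = 202.3686 dB

202.3686 dB


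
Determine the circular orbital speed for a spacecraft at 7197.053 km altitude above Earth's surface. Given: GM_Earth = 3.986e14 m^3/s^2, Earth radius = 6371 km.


r = R_E + alt = 6371.0 + 7197.053 = 13568.0530 km = 1.3568053e+07 m
v = sqrt(mu/r) = sqrt(3.986e14 / 1.3568053e+07) = 5420.1322 m/s = 5.4201 km/s

5.4201 km/s


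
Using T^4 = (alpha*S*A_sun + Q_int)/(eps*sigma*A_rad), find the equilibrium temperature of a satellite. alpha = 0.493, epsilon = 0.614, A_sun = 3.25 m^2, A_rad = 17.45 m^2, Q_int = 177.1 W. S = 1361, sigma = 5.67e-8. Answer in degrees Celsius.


Numerator = alpha*S*A_sun + Q_int = 0.493*1361*3.25 + 177.1 = 2357.7622 W
Denominator = eps*sigma*A_rad = 0.614*5.67e-8*17.45 = 6.0750081e-07 W/K^4
T^4 = 3.8810849e+09 K^4
T = 249.5964 K = -23.5536 C

-23.5536 degrees Celsius


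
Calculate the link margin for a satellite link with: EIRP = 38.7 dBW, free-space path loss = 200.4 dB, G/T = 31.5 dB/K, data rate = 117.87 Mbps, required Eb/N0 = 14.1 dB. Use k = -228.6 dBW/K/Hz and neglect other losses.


C/N0 = EIRP - FSPL + G/T - k = 38.7 - 200.4 + 31.5 - (-228.6)
C/N0 = 98.4000 dB-Hz
R_b = 117.87 Mbps = 1.1787e+08 bps -> 10*log10(R_b) = 80.7140 dB-Hz
Eb/N0 = C/N0 - 10*log10(R_b) = 98.4000 - 80.7140 = 17.6860 dB
Margin = Eb/N0 - Eb/N0_req = 17.6860 - 14.1 = 3.5860 dB (link closes)

3.5860 dB


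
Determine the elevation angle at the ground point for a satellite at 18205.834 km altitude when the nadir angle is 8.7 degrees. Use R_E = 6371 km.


r = R_E + alt = 24576.8340 km
Law of sines in the satellite / Earth-center / ground-point triangle:
  sin(nadir)/R_E = sin(90 + el)/r  =>  cos(el) = (r/R_E)*sin(nadir)
cos(el) = (24576.8340 / 6371.0000) * sin(8.7 deg) = 0.5835053
el = arccos(0.5835053) = 54.3025 deg
(Earth-central angle = 90 - nadir - el = 26.9975 deg)

54.3025 degrees


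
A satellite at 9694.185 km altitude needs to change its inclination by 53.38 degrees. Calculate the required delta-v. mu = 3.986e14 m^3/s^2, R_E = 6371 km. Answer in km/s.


r = 16065.1850 km = 1.6065185e+07 m
V = sqrt(mu/r) = 4981.1060 m/s
di = 53.38 deg = 0.9316568 rad
dV = 2*V*sin(di/2) = 2*4981.1060*sin(0.4658284)
dV = 4474.6577 m/s = 4.4747 km/s

4.4747 km/s
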